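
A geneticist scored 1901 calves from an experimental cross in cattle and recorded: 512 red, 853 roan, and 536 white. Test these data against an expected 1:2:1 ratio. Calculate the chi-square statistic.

20.609

Under the 1:2:1 hypothesis (Σ ratio = 4, N = 1901):
  red: 1901 × 1/4 = 475.25
  roan: 1901 × 2/4 = 950.5
  white: 1901 × 1/4 = 475.25
χ² = Σ (O − E)² / E
  red: (512 − 475.25)² / 475.25 = 2.8418
  roan: (853 − 950.5)² / 950.5 = 10.0013
  white: (536 − 475.25)² / 475.25 = 7.7655
χ² = 2.8418 + 10.0013 + 7.7655 = 20.6086 ≈ 20.609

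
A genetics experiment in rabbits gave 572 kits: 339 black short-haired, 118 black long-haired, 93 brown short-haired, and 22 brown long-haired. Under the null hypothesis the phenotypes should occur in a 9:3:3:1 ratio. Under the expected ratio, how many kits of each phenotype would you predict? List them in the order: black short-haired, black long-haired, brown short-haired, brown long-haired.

321.75, 107.25, 107.25, 35.75

Under the 9:3:3:1 hypothesis (Σ ratio = 16, N = 572):
  black short-haired: 572 × 9/16 = 321.75
  black long-haired: 572 × 3/16 = 107.25
  brown short-haired: 572 × 3/16 = 107.25
  brown long-haired: 572 × 1/16 = 35.75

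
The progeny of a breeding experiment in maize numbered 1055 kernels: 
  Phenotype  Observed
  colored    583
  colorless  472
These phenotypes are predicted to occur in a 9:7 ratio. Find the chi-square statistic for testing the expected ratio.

Total ratio parts = 16. Expected numbers out of 1055:
  colored: 1055 × 9/16 = 593.4375
  colorless: 1055 × 7/16 = 461.5625
χ² = Σ (O − E)² / E
  colored: (583 − 593.4375)² / 593.4375 = 0.1836
  colorless: (472 − 461.5625)² / 461.5625 = 0.2360
χ² = 0.1836 + 0.2360 = 0.4196 ≈ 0.420

0.420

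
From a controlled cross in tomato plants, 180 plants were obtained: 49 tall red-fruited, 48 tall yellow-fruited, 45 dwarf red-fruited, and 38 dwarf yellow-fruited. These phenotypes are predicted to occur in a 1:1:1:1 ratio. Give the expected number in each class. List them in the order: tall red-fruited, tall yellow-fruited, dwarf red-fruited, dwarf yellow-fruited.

The 1:1:1:1 ratio has 4 parts, so with N = 180 the expected counts are:
  tall red-fruited: 180 × 1/4 = 45
  tall yellow-fruited: 180 × 1/4 = 45
  dwarf red-fruited: 180 × 1/4 = 45
  dwarf yellow-fruited: 180 × 1/4 = 45

45, 45, 45, 45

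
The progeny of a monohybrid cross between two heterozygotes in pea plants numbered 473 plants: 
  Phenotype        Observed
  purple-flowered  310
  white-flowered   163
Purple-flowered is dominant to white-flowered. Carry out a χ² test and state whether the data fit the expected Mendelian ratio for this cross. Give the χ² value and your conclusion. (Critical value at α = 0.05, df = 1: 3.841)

For a monohybrid cross between heterozygotes with complete dominance, the expected phenotypic ratio is 3:1.
The 3:1 ratio has 4 parts, so with N = 473 the expected counts are:
  purple-flowered: 473 × 3/4 = 354.75
  white-flowered: 473 × 1/4 = 118.25
χ² = Σ (O − E)² / E
  purple-flowered: (310 − 354.75)² / 354.75 = 5.6450
  white-flowered: (163 − 118.25)² / 118.25 = 16.9350
χ² = 5.6450 + 16.9350 = 22.580
Degrees of freedom = 2 − 1 = 1; critical value at α = 0.05 is 3.841.
Since 22.580 > 3.841, we reject the null hypothesis — the data do not fit the 3:1 ratio.

22.580; not consistent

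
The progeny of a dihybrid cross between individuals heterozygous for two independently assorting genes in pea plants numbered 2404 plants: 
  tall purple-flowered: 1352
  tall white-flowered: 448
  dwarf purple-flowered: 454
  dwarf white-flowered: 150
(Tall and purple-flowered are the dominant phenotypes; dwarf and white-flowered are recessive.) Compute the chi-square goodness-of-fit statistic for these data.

0.041

A dihybrid F₂ with independent assortment and complete dominance at both loci gives a 9:3:3:1 phenotypic ratio.
Expected counts for N = 2404 under a 9:3:3:1 ratio (total parts = 16):
  tall purple-flowered: 2404 × 9/16 = 1352.25
  tall white-flowered: 2404 × 3/16 = 450.75
  dwarf purple-flowered: 2404 × 3/16 = 450.75
  dwarf white-flowered: 2404 × 1/16 = 150.25
χ² = Σ (O − E)² / E
  tall purple-flowered: (1352 − 1352.25)² / 1352.25 = 0.0000
  tall white-flowered: (448 − 450.75)² / 450.75 = 0.0168
  dwarf purple-flowered: (454 − 450.75)² / 450.75 = 0.0234
  dwarf white-flowered: (150 − 150.25)² / 150.25 = 0.0004
χ² = 0.0000 + 0.0168 + 0.0234 + 0.0004 = 0.0406 ≈ 0.041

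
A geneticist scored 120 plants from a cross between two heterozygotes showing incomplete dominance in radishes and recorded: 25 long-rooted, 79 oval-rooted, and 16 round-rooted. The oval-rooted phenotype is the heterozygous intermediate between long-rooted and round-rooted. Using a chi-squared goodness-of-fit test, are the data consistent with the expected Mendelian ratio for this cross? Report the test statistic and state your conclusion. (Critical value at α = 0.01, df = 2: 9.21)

13.383; not consistent

With incomplete dominance, a heterozygote × heterozygote cross gives a 1:2:1 phenotypic ratio.
The 1:2:1 ratio has 4 parts, so with N = 120 the expected counts are:
  long-rooted: 120 × 1/4 = 30
  oval-rooted: 120 × 2/4 = 60
  round-rooted: 120 × 1/4 = 30
χ² = Σ (O − E)² / E
  long-rooted: (25 − 30)² / 30 = 0.8333
  oval-rooted: (79 − 60)² / 60 = 6.0167
  round-rooted: (16 − 30)² / 30 = 6.5333
χ² = 0.8333 + 6.0167 + 6.5333 = 13.3833 ≈ 13.383
Degrees of freedom = 3 − 1 = 2; critical value at α = 0.01 is 9.21.
Since 13.383 > 9.21, we reject the null hypothesis — the data do not fit the 1:2:1 ratio.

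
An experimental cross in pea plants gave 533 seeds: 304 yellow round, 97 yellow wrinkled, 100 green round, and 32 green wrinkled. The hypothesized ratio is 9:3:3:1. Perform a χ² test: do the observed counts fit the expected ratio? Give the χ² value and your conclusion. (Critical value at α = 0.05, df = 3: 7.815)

0.197; consistent

The 9:3:3:1 ratio has 16 parts, so with N = 533 the expected counts are:
  yellow round: 533 × 9/16 = 299.8125
  yellow wrinkled: 533 × 3/16 = 99.9375
  green round: 533 × 3/16 = 99.9375
  green wrinkled: 533 × 1/16 = 33.3125
χ² = Σ (O − E)² / E
  yellow round: (304 − 299.8125)² / 299.8125 = 0.0585
  yellow wrinkled: (97 − 99.9375)² / 99.9375 = 0.0863
  green round: (100 − 99.9375)² / 99.9375 = 0.0000
  green wrinkled: (32 − 33.3125)² / 33.3125 = 0.0517
χ² = 0.0585 + 0.0863 + 0.0000 + 0.0517 = 0.1965 ≈ 0.197
Degrees of freedom = 4 − 1 = 3; critical value at α = 0.05 is 7.815.
Since 0.197 < 7.815, we fail to reject the null hypothesis — the data are consistent with the 9:3:3:1 ratio.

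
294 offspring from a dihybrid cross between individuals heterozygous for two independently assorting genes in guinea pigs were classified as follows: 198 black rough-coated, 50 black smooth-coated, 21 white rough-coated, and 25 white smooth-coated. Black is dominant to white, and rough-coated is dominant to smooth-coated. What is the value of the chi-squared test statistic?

30.426

A dihybrid F₂ with independent assortment and complete dominance at both loci gives a 9:3:3:1 phenotypic ratio.
Total ratio parts = 16. Expected numbers out of 294:
  black rough-coated: 294 × 9/16 = 165.375
  black smooth-coated: 294 × 3/16 = 55.125
  white rough-coated: 294 × 3/16 = 55.125
  white smooth-coated: 294 × 1/16 = 18.375
χ² = Σ (O − E)² / E
  black rough-coated: (198 − 165.375)² / 165.375 = 6.4362
  black smooth-coated: (50 − 55.125)² / 55.125 = 0.4765
  white rough-coated: (21 − 55.125)² / 55.125 = 21.1250
  white smooth-coated: (25 − 18.375)² / 18.375 = 2.3886
χ² = 6.4362 + 0.4765 + 21.1250 + 2.3886 = 30.4263 ≈ 30.426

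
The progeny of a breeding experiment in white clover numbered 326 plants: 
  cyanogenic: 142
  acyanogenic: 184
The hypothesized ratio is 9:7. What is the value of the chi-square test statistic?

Under the 9:7 hypothesis (Σ ratio = 16, N = 326):
  cyanogenic: 326 × 9/16 = 183.375
  acyanogenic: 326 × 7/16 = 142.625
χ² = Σ (O − E)² / E
  cyanogenic: (142 − 183.375)² / 183.375 = 9.3355
  acyanogenic: (184 − 142.625)² / 142.625 = 12.0027
χ² = 9.3355 + 12.0027 = 21.3382 ≈ 21.338

21.338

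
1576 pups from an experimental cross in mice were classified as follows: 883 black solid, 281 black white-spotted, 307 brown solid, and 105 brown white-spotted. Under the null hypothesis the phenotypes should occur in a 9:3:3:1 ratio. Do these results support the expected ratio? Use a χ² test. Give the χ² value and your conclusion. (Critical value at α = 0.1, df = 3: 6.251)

1.602; consistent

Total ratio parts = 16. Expected numbers out of 1576:
  black solid: 1576 × 9/16 = 886.5
  black white-spotted: 1576 × 3/16 = 295.5
  brown solid: 1576 × 3/16 = 295.5
  brown white-spotted: 1576 × 1/16 = 98.5
χ² = Σ (O − E)² / E
  black solid: (883 − 886.5)² / 886.5 = 0.0138
  black white-spotted: (281 − 295.5)² / 295.5 = 0.7115
  brown solid: (307 − 295.5)² / 295.5 = 0.4475
  brown white-spotted: (105 − 98.5)² / 98.5 = 0.4289
χ² = 0.0138 + 0.7115 + 0.4475 + 0.4289 = 1.6017 ≈ 1.602
Degrees of freedom = 4 − 1 = 3; critical value at α = 0.1 is 6.251.
Since 1.602 < 6.251, we fail to reject the null hypothesis — the data are consistent with the 9:3:3:1 ratio.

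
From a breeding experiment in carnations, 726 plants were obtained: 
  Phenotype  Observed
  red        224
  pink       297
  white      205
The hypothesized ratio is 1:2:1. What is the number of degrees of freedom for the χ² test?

2

A goodness-of-fit test with 3 phenotype classes has df = 3 − 1 = 2.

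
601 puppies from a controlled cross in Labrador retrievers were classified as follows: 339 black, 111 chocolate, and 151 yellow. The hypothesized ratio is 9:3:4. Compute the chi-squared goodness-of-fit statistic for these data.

Expected counts for N = 601 under a 9:3:4 ratio (total parts = 16):
  black: 601 × 9/16 = 338.0625
  chocolate: 601 × 3/16 = 112.6875
  yellow: 601 × 4/16 = 150.25
χ² = Σ (O − E)² / E
  black: (339 − 338.0625)² / 338.0625 = 0.0026
  chocolate: (111 − 112.6875)² / 112.6875 = 0.0253
  yellow: (151 − 150.25)² / 150.25 = 0.0037
χ² = 0.0026 + 0.0253 + 0.0037 = 0.0316 ≈ 0.032

0.032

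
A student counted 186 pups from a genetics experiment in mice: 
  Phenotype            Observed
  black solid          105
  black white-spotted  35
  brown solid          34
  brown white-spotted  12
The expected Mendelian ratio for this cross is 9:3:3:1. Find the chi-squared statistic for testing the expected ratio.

0.036

Under the 9:3:3:1 hypothesis (Σ ratio = 16, N = 186):
  black solid: 186 × 9/16 = 104.625
  black white-spotted: 186 × 3/16 = 34.875
  brown solid: 186 × 3/16 = 34.875
  brown white-spotted: 186 × 1/16 = 11.625
χ² = Σ (O − E)² / E
  black solid: (105 − 104.625)² / 104.625 = 0.0013
  black white-spotted: (35 − 34.875)² / 34.875 = 0.0004
  brown solid: (34 − 34.875)² / 34.875 = 0.0220
  brown white-spotted: (12 − 11.625)² / 11.625 = 0.0121
χ² = 0.0013 + 0.0004 + 0.0220 + 0.0121 = 0.0358 ≈ 0.036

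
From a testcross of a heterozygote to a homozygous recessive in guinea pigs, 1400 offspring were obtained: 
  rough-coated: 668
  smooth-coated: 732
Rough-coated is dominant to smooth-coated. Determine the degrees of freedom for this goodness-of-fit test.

A testcross of a heterozygote (Aa × aa) gives a 1:1 phenotypic ratio.
A goodness-of-fit test with 2 phenotype classes has df = 2 − 1 = 1.

1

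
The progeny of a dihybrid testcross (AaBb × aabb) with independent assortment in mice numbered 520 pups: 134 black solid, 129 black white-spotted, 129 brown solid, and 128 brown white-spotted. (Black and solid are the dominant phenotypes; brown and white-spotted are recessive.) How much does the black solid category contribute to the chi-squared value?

0.123

A dihybrid testcross with independent assortment gives a 1:1:1:1 ratio.
Under the 1:1:1:1 hypothesis (Σ ratio = 4, N = 520):
  black solid: 520 × 1/4 = 130
  black white-spotted: 520 × 1/4 = 130
  brown solid: 520 × 1/4 = 130
  brown white-spotted: 520 × 1/4 = 130
Contribution of black solid: (134 − 130)² / 130 = 0.1231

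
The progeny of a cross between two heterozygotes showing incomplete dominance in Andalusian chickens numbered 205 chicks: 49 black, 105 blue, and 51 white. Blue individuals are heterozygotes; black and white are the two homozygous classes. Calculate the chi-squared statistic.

With incomplete dominance, a heterozygote × heterozygote cross gives a 1:2:1 phenotypic ratio.
Total ratio parts = 4. Expected numbers out of 205:
  black: 205 × 1/4 = 51.25
  blue: 205 × 2/4 = 102.5
  white: 205 × 1/4 = 51.25
χ² = Σ (O − E)² / E
  black: (49 − 51.25)² / 51.25 = 0.0988
  blue: (105 − 102.5)² / 102.5 = 0.0610
  white: (51 − 51.25)² / 51.25 = 0.0012
χ² = 0.0988 + 0.0610 + 0.0012 = 0.161

0.161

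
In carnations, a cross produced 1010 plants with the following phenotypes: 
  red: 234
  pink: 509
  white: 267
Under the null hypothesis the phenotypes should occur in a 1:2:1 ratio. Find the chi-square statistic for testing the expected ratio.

2.220

Under the 1:2:1 hypothesis (Σ ratio = 4, N = 1010):
  red: 1010 × 1/4 = 252.5
  pink: 1010 × 2/4 = 505
  white: 1010 × 1/4 = 252.5
χ² = Σ (O − E)² / E
  red: (234 − 252.5)² / 252.5 = 1.3554
  pink: (509 − 505)² / 505 = 0.0317
  white: (267 − 252.5)² / 252.5 = 0.8327
χ² = 1.3554 + 0.0317 + 0.8327 = 2.2198 ≈ 2.220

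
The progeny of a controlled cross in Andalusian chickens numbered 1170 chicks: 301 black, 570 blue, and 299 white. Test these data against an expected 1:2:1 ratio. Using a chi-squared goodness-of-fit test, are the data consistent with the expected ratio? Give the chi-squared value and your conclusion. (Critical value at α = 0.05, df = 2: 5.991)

Total ratio parts = 4. Expected numbers out of 1170:
  black: 1170 × 1/4 = 292.5
  blue: 1170 × 2/4 = 585
  white: 1170 × 1/4 = 292.5
χ² = Σ (O − E)² / E
  black: (301 − 292.5)² / 292.5 = 0.2470
  blue: (570 − 585)² / 585 = 0.3846
  white: (299 − 292.5)² / 292.5 = 0.1444
χ² = 0.2470 + 0.3846 + 0.1444 = 0.776
Degrees of freedom = 3 − 1 = 2; critical value at α = 0.05 is 5.991.
Since 0.776 < 5.991, we fail to reject the null hypothesis — the data are consistent with the 1:2:1 ratio.

0.776; consistent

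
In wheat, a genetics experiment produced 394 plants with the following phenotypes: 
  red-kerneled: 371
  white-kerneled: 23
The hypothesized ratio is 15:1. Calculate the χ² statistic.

0.114

The 15:1 ratio has 16 parts, so with N = 394 the expected counts are:
  red-kerneled: 394 × 15/16 = 369.375
  white-kerneled: 394 × 1/16 = 24.625
χ² = Σ (O − E)² / E
  red-kerneled: (371 − 369.375)² / 369.375 = 0.0071
  white-kerneled: (23 − 24.625)² / 24.625 = 0.1072
χ² = 0.0071 + 0.1072 = 0.1143 ≈ 0.114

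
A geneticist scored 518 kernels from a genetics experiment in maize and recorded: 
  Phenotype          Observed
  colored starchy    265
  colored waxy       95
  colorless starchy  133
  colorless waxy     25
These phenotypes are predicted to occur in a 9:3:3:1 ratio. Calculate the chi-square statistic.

17.365

The 9:3:3:1 ratio has 16 parts, so with N = 518 the expected counts are:
  colored starchy: 518 × 9/16 = 291.375
  colored waxy: 518 × 3/16 = 97.125
  colorless starchy: 518 × 3/16 = 97.125
  colorless waxy: 518 × 1/16 = 32.375
χ² = Σ (O − E)² / E
  colored starchy: (265 − 291.375)² / 291.375 = 2.3874
  colored waxy: (95 − 97.125)² / 97.125 = 0.0465
  colorless starchy: (133 − 97.125)² / 97.125 = 13.2511
  colorless waxy: (25 − 32.375)² / 32.375 = 1.6800
χ² = 2.3874 + 0.0465 + 13.2511 + 1.6800 = 17.365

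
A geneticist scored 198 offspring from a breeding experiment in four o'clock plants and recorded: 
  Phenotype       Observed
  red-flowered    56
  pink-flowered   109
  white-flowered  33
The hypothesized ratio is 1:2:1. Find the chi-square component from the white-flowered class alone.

5.500

The 1:2:1 ratio has 4 parts, so with N = 198 the expected counts are:
  red-flowered: 198 × 1/4 = 49.5
  pink-flowered: 198 × 2/4 = 99
  white-flowered: 198 × 1/4 = 49.5
Contribution of white-flowered: (33 − 49.5)² / 49.5 = 5.5000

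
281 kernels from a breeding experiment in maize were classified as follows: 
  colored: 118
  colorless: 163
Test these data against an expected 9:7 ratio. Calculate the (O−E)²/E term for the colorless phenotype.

Total ratio parts = 16. Expected numbers out of 281:
  colored: 281 × 9/16 = 158.0625
  colorless: 281 × 7/16 = 122.9375
Contribution of colorless: (163 − 122.9375)² / 122.9375 = 13.0554

13.055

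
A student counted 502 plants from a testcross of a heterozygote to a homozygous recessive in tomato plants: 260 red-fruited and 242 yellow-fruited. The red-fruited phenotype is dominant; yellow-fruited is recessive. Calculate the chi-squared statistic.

0.645

A testcross of a heterozygote (Aa × aa) gives a 1:1 phenotypic ratio.
The 1:1 ratio has 2 parts, so with N = 502 the expected counts are:
  red-fruited: 502 × 1/2 = 251
  yellow-fruited: 502 × 1/2 = 251
χ² = Σ (O − E)² / E
  red-fruited: (260 − 251)² / 251 = 0.3227
  yellow-fruited: (242 − 251)² / 251 = 0.3227
χ² = 0.3227 + 0.3227 = 0.6454 ≈ 0.645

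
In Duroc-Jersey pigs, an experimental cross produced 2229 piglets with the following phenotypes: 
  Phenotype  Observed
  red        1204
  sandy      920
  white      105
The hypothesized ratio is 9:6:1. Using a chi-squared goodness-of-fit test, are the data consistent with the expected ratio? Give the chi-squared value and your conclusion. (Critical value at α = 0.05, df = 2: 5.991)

Expected counts for N = 2229 under a 9:6:1 ratio (total parts = 16):
  red: 2229 × 9/16 = 1253.8125
  sandy: 2229 × 6/16 = 835.875
  white: 2229 × 1/16 = 139.3125
χ² = Σ (O − E)² / E
  red: (1204 − 1253.8125)² / 1253.8125 = 1.9790
  sandy: (920 − 835.875)² / 835.875 = 8.4666
  white: (105 − 139.3125)² / 139.3125 = 8.4511
χ² = 1.9790 + 8.4666 + 8.4511 = 18.8967 ≈ 18.897
Degrees of freedom = 3 − 1 = 2; critical value at α = 0.05 is 5.991.
Since 18.897 > 5.991, we reject the null hypothesis — the data do not fit the 9:6:1 ratio.

18.897; not consistent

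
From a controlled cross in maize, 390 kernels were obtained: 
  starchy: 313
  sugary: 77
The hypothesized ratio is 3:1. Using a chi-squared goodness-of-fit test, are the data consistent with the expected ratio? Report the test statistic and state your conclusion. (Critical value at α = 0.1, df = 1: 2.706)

5.747; not consistent

Under the 3:1 hypothesis (Σ ratio = 4, N = 390):
  starchy: 390 × 3/4 = 292.5
  sugary: 390 × 1/4 = 97.5
χ² = Σ (O − E)² / E
  starchy: (313 − 292.5)² / 292.5 = 1.4368
  sugary: (77 − 97.5)² / 97.5 = 4.3103
χ² = 1.4368 + 4.3103 = 5.7471 ≈ 5.747
Degrees of freedom = 2 − 1 = 1; critical value at α = 0.1 is 2.706.
Since 5.747 > 2.706, we reject the null hypothesis — the data do not fit the 3:1 ratio.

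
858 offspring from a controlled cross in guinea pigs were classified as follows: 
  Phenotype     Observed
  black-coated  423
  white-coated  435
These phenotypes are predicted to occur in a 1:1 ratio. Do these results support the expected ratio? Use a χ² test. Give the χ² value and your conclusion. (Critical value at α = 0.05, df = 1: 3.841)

0.168; consistent

Under the 1:1 hypothesis (Σ ratio = 2, N = 858):
  black-coated: 858 × 1/2 = 429
  white-coated: 858 × 1/2 = 429
χ² = Σ (O − E)² / E
  black-coated: (423 − 429)² / 429 = 0.0839
  white-coated: (435 − 429)² / 429 = 0.0839
χ² = 0.0839 + 0.0839 = 0.1678 ≈ 0.168
Degrees of freedom = 2 − 1 = 1; critical value at α = 0.05 is 3.841.
Since 0.168 < 3.841, we fail to reject the null hypothesis — the data are consistent with the 1:1 ratio.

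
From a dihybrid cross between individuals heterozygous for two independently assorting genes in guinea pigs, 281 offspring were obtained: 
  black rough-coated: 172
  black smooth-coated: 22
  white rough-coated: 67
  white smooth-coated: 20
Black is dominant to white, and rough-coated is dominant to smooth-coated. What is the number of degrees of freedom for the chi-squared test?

A dihybrid F₂ with independent assortment and complete dominance at both loci gives a 9:3:3:1 phenotypic ratio.
A goodness-of-fit test with 4 phenotype classes has df = 4 − 1 = 3.

3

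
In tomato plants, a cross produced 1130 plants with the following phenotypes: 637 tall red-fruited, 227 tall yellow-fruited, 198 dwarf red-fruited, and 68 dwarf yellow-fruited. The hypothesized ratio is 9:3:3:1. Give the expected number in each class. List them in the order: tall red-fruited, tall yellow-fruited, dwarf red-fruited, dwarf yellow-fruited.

Expected counts for N = 1130 under a 9:3:3:1 ratio (total parts = 16):
  tall red-fruited: 1130 × 9/16 = 635.625
  tall yellow-fruited: 1130 × 3/16 = 211.875
  dwarf red-fruited: 1130 × 3/16 = 211.875
  dwarf yellow-fruited: 1130 × 1/16 = 70.625

635.625, 211.875, 211.875, 70.625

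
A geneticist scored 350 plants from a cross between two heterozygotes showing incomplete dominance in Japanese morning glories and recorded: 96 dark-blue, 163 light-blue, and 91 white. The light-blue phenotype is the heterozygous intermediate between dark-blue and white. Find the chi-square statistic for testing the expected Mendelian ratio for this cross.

With incomplete dominance, a heterozygote × heterozygote cross gives a 1:2:1 phenotypic ratio.
Expected counts for N = 350 under a 1:2:1 ratio (total parts = 4):
  dark-blue: 350 × 1/4 = 87.5
  light-blue: 350 × 2/4 = 175
  white: 350 × 1/4 = 87.5
χ² = Σ (O − E)² / E
  dark-blue: (96 − 87.5)² / 87.5 = 0.8257
  light-blue: (163 − 175)² / 175 = 0.8229
  white: (91 − 87.5)² / 87.5 = 0.1400
χ² = 0.8257 + 0.8229 + 0.1400 = 1.7886 ≈ 1.789

1.789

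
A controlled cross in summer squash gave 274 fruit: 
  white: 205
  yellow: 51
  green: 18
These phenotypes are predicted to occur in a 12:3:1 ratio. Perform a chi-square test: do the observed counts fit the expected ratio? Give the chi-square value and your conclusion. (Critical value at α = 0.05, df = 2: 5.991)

Under the 12:3:1 hypothesis (Σ ratio = 16, N = 274):
  white: 274 × 12/16 = 205.5
  yellow: 274 × 3/16 = 51.375
  green: 274 × 1/16 = 17.125
χ² = Σ (O − E)² / E
  white: (205 − 205.5)² / 205.5 = 0.0012
  yellow: (51 − 51.375)² / 51.375 = 0.0027
  green: (18 − 17.125)² / 17.125 = 0.0447
χ² = 0.0012 + 0.0027 + 0.0447 = 0.0486 ≈ 0.049
Degrees of freedom = 3 − 1 = 2; critical value at α = 0.05 is 5.991.
Since 0.049 < 5.991, we fail to reject the null hypothesis — the data are consistent with the 12:3:1 ratio.

0.049; consistent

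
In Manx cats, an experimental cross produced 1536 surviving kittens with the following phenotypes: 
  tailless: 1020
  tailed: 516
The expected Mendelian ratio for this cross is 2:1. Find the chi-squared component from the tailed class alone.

0.031

Under the 2:1 hypothesis (Σ ratio = 3, N = 1536):
  tailless: 1536 × 2/3 = 1024
  tailed: 1536 × 1/3 = 512
Contribution of tailed: (516 − 512)² / 512 = 0.0312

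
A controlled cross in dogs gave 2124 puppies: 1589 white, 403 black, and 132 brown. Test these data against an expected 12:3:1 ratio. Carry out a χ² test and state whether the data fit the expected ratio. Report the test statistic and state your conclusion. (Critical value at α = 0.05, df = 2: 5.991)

0.071; consistent

Total ratio parts = 16. Expected numbers out of 2124:
  white: 2124 × 12/16 = 1593
  black: 2124 × 3/16 = 398.25
  brown: 2124 × 1/16 = 132.75
χ² = Σ (O − E)² / E
  white: (1589 − 1593)² / 1593 = 0.0100
  black: (403 − 398.25)² / 398.25 = 0.0567
  brown: (132 − 132.75)² / 132.75 = 0.0042
χ² = 0.0100 + 0.0567 + 0.0042 = 0.0709 ≈ 0.071
Degrees of freedom = 3 − 1 = 2; critical value at α = 0.05 is 5.991.
Since 0.071 < 5.991, we fail to reject the null hypothesis — the data are consistent with the 12:3:1 ratio.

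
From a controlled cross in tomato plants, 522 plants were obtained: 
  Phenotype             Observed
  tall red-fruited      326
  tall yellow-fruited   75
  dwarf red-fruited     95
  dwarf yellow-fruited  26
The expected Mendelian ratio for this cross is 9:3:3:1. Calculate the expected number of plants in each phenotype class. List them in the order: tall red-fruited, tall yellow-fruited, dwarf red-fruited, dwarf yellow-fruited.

293.625, 97.875, 97.875, 32.625

The 9:3:3:1 ratio has 16 parts, so with N = 522 the expected counts are:
  tall red-fruited: 522 × 9/16 = 293.625
  tall yellow-fruited: 522 × 3/16 = 97.875
  dwarf red-fruited: 522 × 3/16 = 97.875
  dwarf yellow-fruited: 522 × 1/16 = 32.625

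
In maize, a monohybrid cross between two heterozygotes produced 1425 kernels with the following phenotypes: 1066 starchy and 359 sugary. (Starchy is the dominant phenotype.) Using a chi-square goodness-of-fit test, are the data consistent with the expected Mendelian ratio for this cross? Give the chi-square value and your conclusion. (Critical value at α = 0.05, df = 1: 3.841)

0.028; consistent

For a monohybrid cross between heterozygotes with complete dominance, the expected phenotypic ratio is 3:1.
Under the 3:1 hypothesis (Σ ratio = 4, N = 1425):
  starchy: 1425 × 3/4 = 1068.75
  sugary: 1425 × 1/4 = 356.25
χ² = Σ (O − E)² / E
  starchy: (1066 − 1068.75)² / 1068.75 = 0.0071
  sugary: (359 − 356.25)² / 356.25 = 0.0212
χ² = 0.0071 + 0.0212 = 0.0283 ≈ 0.028
Degrees of freedom = 2 − 1 = 1; critical value at α = 0.05 is 3.841.
Since 0.028 < 3.841, we fail to reject the null hypothesis — the data are consistent with the 3:1 ratio.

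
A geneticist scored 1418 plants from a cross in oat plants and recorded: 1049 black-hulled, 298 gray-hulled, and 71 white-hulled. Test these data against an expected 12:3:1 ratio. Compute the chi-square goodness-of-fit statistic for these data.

7.584

Expected counts for N = 1418 under a 12:3:1 ratio (total parts = 16):
  black-hulled: 1418 × 12/16 = 1063.5
  gray-hulled: 1418 × 3/16 = 265.875
  white-hulled: 1418 × 1/16 = 88.625
χ² = Σ (O − E)² / E
  black-hulled: (1049 − 1063.5)² / 1063.5 = 0.1977
  gray-hulled: (298 − 265.875)² / 265.875 = 3.8816
  white-hulled: (71 − 88.625)² / 88.625 = 3.5051
χ² = 0.1977 + 3.8816 + 3.5051 = 7.5844 ≈ 7.584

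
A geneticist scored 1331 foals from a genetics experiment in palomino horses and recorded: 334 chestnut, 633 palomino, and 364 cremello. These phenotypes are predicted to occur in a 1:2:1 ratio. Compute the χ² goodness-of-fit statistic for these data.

Total ratio parts = 4. Expected numbers out of 1331:
  chestnut: 1331 × 1/4 = 332.75
  palomino: 1331 × 2/4 = 665.5
  cremello: 1331 × 1/4 = 332.75
χ² = Σ (O − E)² / E
  chestnut: (334 − 332.75)² / 332.75 = 0.0047
  palomino: (633 − 665.5)² / 665.5 = 1.5872
  cremello: (364 − 332.75)² / 332.75 = 2.9348
χ² = 0.0047 + 1.5872 + 2.9348 = 4.5267 ≈ 4.527

4.527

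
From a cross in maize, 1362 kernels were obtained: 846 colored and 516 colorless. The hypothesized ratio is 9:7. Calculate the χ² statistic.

19.035

The 9:7 ratio has 16 parts, so with N = 1362 the expected counts are:
  colored: 1362 × 9/16 = 766.125
  colorless: 1362 × 7/16 = 595.875
χ² = Σ (O − E)² / E
  colored: (846 − 766.125)² / 766.125 = 8.3276
  colorless: (516 − 595.875)² / 595.875 = 10.7070
χ² = 8.3276 + 10.7070 = 19.0346 ≈ 19.035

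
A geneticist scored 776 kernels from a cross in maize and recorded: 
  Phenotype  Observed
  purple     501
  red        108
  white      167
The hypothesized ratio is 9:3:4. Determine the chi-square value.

The 9:3:4 ratio has 16 parts, so with N = 776 the expected counts are:
  purple: 776 × 9/16 = 436.5
  red: 776 × 3/16 = 145.5
  white: 776 × 4/16 = 194
χ² = Σ (O − E)² / E
  purple: (501 − 436.5)² / 436.5 = 9.5309
  red: (108 − 145.5)² / 145.5 = 9.6649
  white: (167 − 194)² / 194 = 3.7577
χ² = 9.5309 + 9.6649 + 3.7577 = 22.9535 ≈ 22.954

22.954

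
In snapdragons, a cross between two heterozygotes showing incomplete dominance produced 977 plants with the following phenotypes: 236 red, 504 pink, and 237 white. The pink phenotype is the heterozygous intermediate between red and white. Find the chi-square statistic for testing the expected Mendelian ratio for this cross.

0.986

With incomplete dominance, a heterozygote × heterozygote cross gives a 1:2:1 phenotypic ratio.
The 1:2:1 ratio has 4 parts, so with N = 977 the expected counts are:
  red: 977 × 1/4 = 244.25
  pink: 977 × 2/4 = 488.5
  white: 977 × 1/4 = 244.25
χ² = Σ (O − E)² / E
  red: (236 − 244.25)² / 244.25 = 0.2787
  pink: (504 − 488.5)² / 488.5 = 0.4918
  white: (237 − 244.25)² / 244.25 = 0.2152
χ² = 0.2787 + 0.4918 + 0.2152 = 0.9857 ≈ 0.986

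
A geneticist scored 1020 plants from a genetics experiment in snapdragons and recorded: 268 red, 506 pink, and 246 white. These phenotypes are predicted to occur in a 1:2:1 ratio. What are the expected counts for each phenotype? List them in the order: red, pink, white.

255, 510, 255

Expected counts for N = 1020 under a 1:2:1 ratio (total parts = 4):
  red: 1020 × 1/4 = 255
  pink: 1020 × 2/4 = 510
  white: 1020 × 1/4 = 255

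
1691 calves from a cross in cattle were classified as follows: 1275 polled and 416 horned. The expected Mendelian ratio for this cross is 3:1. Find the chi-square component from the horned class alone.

Total ratio parts = 4. Expected numbers out of 1691:
  polled: 1691 × 3/4 = 1268.25
  horned: 1691 × 1/4 = 422.75
Contribution of horned: (416 − 422.75)² / 422.75 = 0.1078

0.108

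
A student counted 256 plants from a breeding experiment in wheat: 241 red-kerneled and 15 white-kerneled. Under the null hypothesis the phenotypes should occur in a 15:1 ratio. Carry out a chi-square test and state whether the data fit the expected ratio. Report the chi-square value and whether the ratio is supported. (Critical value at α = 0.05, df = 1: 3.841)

0.067; consistent

Under the 15:1 hypothesis (Σ ratio = 16, N = 256):
  red-kerneled: 256 × 15/16 = 240
  white-kerneled: 256 × 1/16 = 16
χ² = Σ (O − E)² / E
  red-kerneled: (241 − 240)² / 240 = 0.0042
  white-kerneled: (15 − 16)² / 16 = 0.0625
χ² = 0.0042 + 0.0625 = 0.0667 ≈ 0.067
Degrees of freedom = 2 − 1 = 1; critical value at α = 0.05 is 3.841.
Since 0.067 < 3.841, we fail to reject the null hypothesis — the data are consistent with the 15:1 ratio.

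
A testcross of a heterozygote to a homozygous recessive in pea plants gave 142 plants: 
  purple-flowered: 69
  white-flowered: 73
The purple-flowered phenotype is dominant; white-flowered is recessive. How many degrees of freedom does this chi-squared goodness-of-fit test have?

A testcross of a heterozygote (Aa × aa) gives a 1:1 phenotypic ratio.
A goodness-of-fit test with 2 phenotype classes has df = 2 − 1 = 1.

1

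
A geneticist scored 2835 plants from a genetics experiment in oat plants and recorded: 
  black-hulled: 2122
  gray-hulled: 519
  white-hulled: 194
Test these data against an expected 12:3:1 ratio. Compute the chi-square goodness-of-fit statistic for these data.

1.901

Total ratio parts = 16. Expected numbers out of 2835:
  black-hulled: 2835 × 12/16 = 2126.25
  gray-hulled: 2835 × 3/16 = 531.5625
  white-hulled: 2835 × 1/16 = 177.1875
χ² = Σ (O − E)² / E
  black-hulled: (2122 − 2126.25)² / 2126.25 = 0.0085
  gray-hulled: (519 − 531.5625)² / 531.5625 = 0.2969
  white-hulled: (194 − 177.1875)² / 177.1875 = 1.5953
χ² = 0.0085 + 0.2969 + 1.5953 = 1.9007 ≈ 1.901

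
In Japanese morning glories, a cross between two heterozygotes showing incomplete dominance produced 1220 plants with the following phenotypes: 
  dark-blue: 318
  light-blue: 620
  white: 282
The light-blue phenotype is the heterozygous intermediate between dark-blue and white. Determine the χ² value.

2.452

With incomplete dominance, a heterozygote × heterozygote cross gives a 1:2:1 phenotypic ratio.
Under the 1:2:1 hypothesis (Σ ratio = 4, N = 1220):
  dark-blue: 1220 × 1/4 = 305
  light-blue: 1220 × 2/4 = 610
  white: 1220 × 1/4 = 305
χ² = Σ (O − E)² / E
  dark-blue: (318 − 305)² / 305 = 0.5541
  light-blue: (620 − 610)² / 610 = 0.1639
  white: (282 − 305)² / 305 = 1.7344
χ² = 0.5541 + 0.1639 + 1.7344 = 2.4524 ≈ 2.452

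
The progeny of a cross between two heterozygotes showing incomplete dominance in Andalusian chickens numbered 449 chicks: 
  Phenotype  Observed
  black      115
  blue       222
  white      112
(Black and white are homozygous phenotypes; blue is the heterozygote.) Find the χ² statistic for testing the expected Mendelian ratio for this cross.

With incomplete dominance, a heterozygote × heterozygote cross gives a 1:2:1 phenotypic ratio.
Expected counts for N = 449 under a 1:2:1 ratio (total parts = 4):
  black: 449 × 1/4 = 112.25
  blue: 449 × 2/4 = 224.5
  white: 449 × 1/4 = 112.25
χ² = Σ (O − E)² / E
  black: (115 − 112.25)² / 112.25 = 0.0674
  blue: (222 − 224.5)² / 224.5 = 0.0278
  white: (112 − 112.25)² / 112.25 = 0.0006
χ² = 0.0674 + 0.0278 + 0.0006 = 0.0958 ≈ 0.096

0.096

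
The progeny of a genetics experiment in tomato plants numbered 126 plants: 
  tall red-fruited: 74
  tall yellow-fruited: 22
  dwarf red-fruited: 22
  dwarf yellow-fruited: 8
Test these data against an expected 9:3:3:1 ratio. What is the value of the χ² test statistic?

Expected counts for N = 126 under a 9:3:3:1 ratio (total parts = 16):
  tall red-fruited: 126 × 9/16 = 70.875
  tall yellow-fruited: 126 × 3/16 = 23.625
  dwarf red-fruited: 126 × 3/16 = 23.625
  dwarf yellow-fruited: 126 × 1/16 = 7.875
χ² = Σ (O − E)² / E
  tall red-fruited: (74 − 70.875)² / 70.875 = 0.1378
  tall yellow-fruited: (22 − 23.625)² / 23.625 = 0.1118
  dwarf red-fruited: (22 − 23.625)² / 23.625 = 0.1118
  dwarf yellow-fruited: (8 − 7.875)² / 7.875 = 0.0020
χ² = 0.1378 + 0.1118 + 0.1118 + 0.0020 = 0.3634 ≈ 0.363

0.363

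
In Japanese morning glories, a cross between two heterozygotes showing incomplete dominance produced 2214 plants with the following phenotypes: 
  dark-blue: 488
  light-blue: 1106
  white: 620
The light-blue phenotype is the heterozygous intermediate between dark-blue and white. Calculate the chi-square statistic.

15.742

With incomplete dominance, a heterozygote × heterozygote cross gives a 1:2:1 phenotypic ratio.
The 1:2:1 ratio has 4 parts, so with N = 2214 the expected counts are:
  dark-blue: 2214 × 1/4 = 553.5
  light-blue: 2214 × 2/4 = 1107
  white: 2214 × 1/4 = 553.5
χ² = Σ (O − E)² / E
  dark-blue: (488 − 553.5)² / 553.5 = 7.7511
  light-blue: (1106 − 1107)² / 1107 = 0.0009
  white: (620 − 553.5)² / 553.5 = 7.9896
χ² = 7.7511 + 0.0009 + 7.9896 = 15.7416 ≈ 15.742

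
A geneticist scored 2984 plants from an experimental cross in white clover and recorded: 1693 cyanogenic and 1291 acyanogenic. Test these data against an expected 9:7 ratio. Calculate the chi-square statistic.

Total ratio parts = 16. Expected numbers out of 2984:
  cyanogenic: 2984 × 9/16 = 1678.5
  acyanogenic: 2984 × 7/16 = 1305.5
χ² = Σ (O − E)² / E
  cyanogenic: (1693 − 1678.5)² / 1678.5 = 0.1253
  acyanogenic: (1291 − 1305.5)² / 1305.5 = 0.1610
χ² = 0.1253 + 0.1610 = 0.2863 ≈ 0.286

0.286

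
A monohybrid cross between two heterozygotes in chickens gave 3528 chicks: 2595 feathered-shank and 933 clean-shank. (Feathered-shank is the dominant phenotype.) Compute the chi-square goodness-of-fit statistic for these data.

For a monohybrid cross between heterozygotes with complete dominance, the expected phenotypic ratio is 3:1.
Expected counts for N = 3528 under a 3:1 ratio (total parts = 4):
  feathered-shank: 3528 × 3/4 = 2646
  clean-shank: 3528 × 1/4 = 882
χ² = Σ (O − E)² / E
  feathered-shank: (2595 − 2646)² / 2646 = 0.9830
  clean-shank: (933 − 882)² / 882 = 2.9490
χ² = 0.9830 + 2.9490 = 3.932

3.932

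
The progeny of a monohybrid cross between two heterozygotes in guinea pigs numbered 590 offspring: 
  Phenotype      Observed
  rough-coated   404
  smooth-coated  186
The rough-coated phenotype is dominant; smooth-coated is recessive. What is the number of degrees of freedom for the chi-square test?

1

For a monohybrid cross between heterozygotes with complete dominance, the expected phenotypic ratio is 3:1.
A goodness-of-fit test with 2 phenotype classes has df = 2 − 1 = 1.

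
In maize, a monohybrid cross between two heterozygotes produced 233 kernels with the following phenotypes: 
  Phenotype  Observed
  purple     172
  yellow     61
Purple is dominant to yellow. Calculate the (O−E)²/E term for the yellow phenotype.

0.130

For a monohybrid cross between heterozygotes with complete dominance, the expected phenotypic ratio is 3:1.
Under the 3:1 hypothesis (Σ ratio = 4, N = 233):
  purple: 233 × 3/4 = 174.75
  yellow: 233 × 1/4 = 58.25
Contribution of yellow: (61 − 58.25)² / 58.25 = 0.1298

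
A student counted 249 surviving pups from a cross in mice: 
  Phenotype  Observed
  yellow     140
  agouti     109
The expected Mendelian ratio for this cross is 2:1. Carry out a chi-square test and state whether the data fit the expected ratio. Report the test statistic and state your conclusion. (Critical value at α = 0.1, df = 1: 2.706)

12.217; not consistent

Total ratio parts = 3. Expected numbers out of 249:
  yellow: 249 × 2/3 = 166
  agouti: 249 × 1/3 = 83
χ² = Σ (O − E)² / E
  yellow: (140 − 166)² / 166 = 4.0723
  agouti: (109 − 83)² / 83 = 8.1446
χ² = 4.0723 + 8.1446 = 12.2169 ≈ 12.217
Degrees of freedom = 2 − 1 = 1; critical value at α = 0.1 is 2.706.
Since 12.217 > 2.706, we reject the null hypothesis — the data do not fit the 2:1 ratio.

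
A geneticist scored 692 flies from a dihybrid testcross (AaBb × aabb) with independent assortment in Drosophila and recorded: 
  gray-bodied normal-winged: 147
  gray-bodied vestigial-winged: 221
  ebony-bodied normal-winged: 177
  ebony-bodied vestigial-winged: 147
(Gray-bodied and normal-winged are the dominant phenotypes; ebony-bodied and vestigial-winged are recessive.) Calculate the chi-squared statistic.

A dihybrid testcross with independent assortment gives a 1:1:1:1 ratio.
Total ratio parts = 4. Expected numbers out of 692:
  gray-bodied normal-winged: 692 × 1/4 = 173
  gray-bodied vestigial-winged: 692 × 1/4 = 173
  ebony-bodied normal-winged: 692 × 1/4 = 173
  ebony-bodied vestigial-winged: 692 × 1/4 = 173
χ² = Σ (O − E)² / E
  gray-bodied normal-winged: (147 − 173)² / 173 = 3.9075
  gray-bodied vestigial-winged: (221 − 173)² / 173 = 13.3179
  ebony-bodied normal-winged: (177 − 173)² / 173 = 0.0925
  ebony-bodied vestigial-winged: (147 − 173)² / 173 = 3.9075
χ² = 3.9075 + 13.3179 + 0.0925 + 3.9075 = 21.2254 ≈ 21.225

21.225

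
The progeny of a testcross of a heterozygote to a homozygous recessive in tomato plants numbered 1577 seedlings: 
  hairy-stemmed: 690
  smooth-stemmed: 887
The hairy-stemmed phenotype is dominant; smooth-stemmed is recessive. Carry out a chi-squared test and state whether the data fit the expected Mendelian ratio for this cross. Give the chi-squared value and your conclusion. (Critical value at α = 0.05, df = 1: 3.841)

A testcross of a heterozygote (Aa × aa) gives a 1:1 phenotypic ratio.
Expected counts for N = 1577 under a 1:1 ratio (total parts = 2):
  hairy-stemmed: 1577 × 1/2 = 788.5
  smooth-stemmed: 1577 × 1/2 = 788.5
χ² = Σ (O − E)² / E
  hairy-stemmed: (690 − 788.5)² / 788.5 = 12.3047
  smooth-stemmed: (887 − 788.5)² / 788.5 = 12.3047
χ² = 12.3047 + 12.3047 = 24.6094 ≈ 24.609
Degrees of freedom = 2 − 1 = 1; critical value at α = 0.05 is 3.841.
Since 24.609 > 3.841, we reject the null hypothesis — the data do not fit the 1:1 ratio.

24.609; not consistent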